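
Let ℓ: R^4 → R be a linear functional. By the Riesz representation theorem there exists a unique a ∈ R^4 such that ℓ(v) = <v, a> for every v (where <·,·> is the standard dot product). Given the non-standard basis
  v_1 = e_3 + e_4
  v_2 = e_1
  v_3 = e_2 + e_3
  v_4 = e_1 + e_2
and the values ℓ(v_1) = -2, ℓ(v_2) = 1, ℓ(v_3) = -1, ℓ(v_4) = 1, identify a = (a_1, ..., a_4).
a = (1, 0, -1, -1)

Write a = (a_1, ..., a_4) in the standard basis. For each basis vector v_i, ℓ(v_i) = <v_i, a> is a linear equation in the a_j's. Collect the n equations into a matrix system V a = ℓ, where row i of V is v_i (expressed in the standard basis). Since V is invertible (lower-triangular with 1s on the diagonal, up to permutation), solve by back-substitution:
  V =
[[0, 0, 1, 1],
 [1, 0, 0, 0],
 [0, 1, 1, 0],
 [1, 1, 0, 0]]
  V a = (-2, 1, -1, 1)
Solving gives a = (1, 0, -1, -1).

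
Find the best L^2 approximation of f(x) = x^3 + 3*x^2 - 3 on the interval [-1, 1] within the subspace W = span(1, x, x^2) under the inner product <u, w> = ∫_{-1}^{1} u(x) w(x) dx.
g(x) = 3*x^2 + 3*x/5 - 3

The best approximation g ∈ W is the orthogonal projection of f onto W. Writing g = a_0 + a_1 x + a_2 x^2, the coefficients solve the normal equations G · a = b where
  G_{ij} = <φ_i, φ_j> and b_i = <f, φ_i>, with φ_0 = 1, φ_1 = x, φ_2 = x^2.
G =
  [2, 0, 2/3]
  [0, 2/3, 0]
  [2/3, 0, 2/5],
b = (-4, 2/5, -4/5).
Solving gives a_0 = -3, a_1 = 3/5, a_2 = 3, so
  g(x) = 3*x^2 + 3*x/5 - 3.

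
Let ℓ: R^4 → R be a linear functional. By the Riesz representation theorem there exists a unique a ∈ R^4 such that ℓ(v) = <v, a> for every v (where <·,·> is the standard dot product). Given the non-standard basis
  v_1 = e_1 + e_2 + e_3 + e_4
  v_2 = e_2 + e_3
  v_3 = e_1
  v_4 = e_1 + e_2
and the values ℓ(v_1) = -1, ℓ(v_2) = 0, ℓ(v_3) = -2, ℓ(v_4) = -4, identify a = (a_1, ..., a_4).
a = (-2, -2, 2, 1)

Write a = (a_1, ..., a_4) in the standard basis. For each basis vector v_i, ℓ(v_i) = <v_i, a> is a linear equation in the a_j's. Collect the n equations into a matrix system V a = ℓ, where row i of V is v_i (expressed in the standard basis). Since V is invertible (lower-triangular with 1s on the diagonal, up to permutation), solve by back-substitution:
  V =
[[1, 1, 1, 1],
 [0, 1, 1, 0],
 [1, 0, 0, 0],
 [1, 1, 0, 0]]
  V a = (-1, 0, -2, -4)
Solving gives a = (-2, -2, 2, 1).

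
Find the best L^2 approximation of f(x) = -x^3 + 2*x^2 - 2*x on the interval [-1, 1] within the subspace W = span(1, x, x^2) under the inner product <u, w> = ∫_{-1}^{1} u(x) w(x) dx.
g(x) = 2*x^2 - 13*x/5

The best approximation g ∈ W is the orthogonal projection of f onto W. Writing g = a_0 + a_1 x + a_2 x^2, the coefficients solve the normal equations G · a = b where
  G_{ij} = <φ_i, φ_j> and b_i = <f, φ_i>, with φ_0 = 1, φ_1 = x, φ_2 = x^2.
G =
  [2, 0, 2/3]
  [0, 2/3, 0]
  [2/3, 0, 2/5],
b = (4/3, -26/15, 4/5).
Solving gives a_0 = 0, a_1 = -13/5, a_2 = 2, so
  g(x) = 2*x^2 - 13*x/5.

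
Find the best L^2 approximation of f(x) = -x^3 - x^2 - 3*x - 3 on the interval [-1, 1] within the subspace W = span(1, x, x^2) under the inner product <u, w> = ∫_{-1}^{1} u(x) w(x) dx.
g(x) = -x^2 - 18*x/5 - 3

The best approximation g ∈ W is the orthogonal projection of f onto W. Writing g = a_0 + a_1 x + a_2 x^2, the coefficients solve the normal equations G · a = b where
  G_{ij} = <φ_i, φ_j> and b_i = <f, φ_i>, with φ_0 = 1, φ_1 = x, φ_2 = x^2.
G =
  [2, 0, 2/3]
  [0, 2/3, 0]
  [2/3, 0, 2/5],
b = (-20/3, -12/5, -12/5).
Solving gives a_0 = -3, a_1 = -18/5, a_2 = -1, so
  g(x) = -x^2 - 18*x/5 - 3.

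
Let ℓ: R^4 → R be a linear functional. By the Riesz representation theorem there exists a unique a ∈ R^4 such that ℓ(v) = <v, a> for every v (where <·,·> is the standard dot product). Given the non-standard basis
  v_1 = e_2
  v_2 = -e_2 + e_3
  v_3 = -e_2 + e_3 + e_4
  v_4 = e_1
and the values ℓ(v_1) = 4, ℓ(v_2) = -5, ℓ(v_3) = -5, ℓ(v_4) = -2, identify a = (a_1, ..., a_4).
a = (-2, 4, -1, 0)

Write a = (a_1, ..., a_4) in the standard basis. For each basis vector v_i, ℓ(v_i) = <v_i, a> is a linear equation in the a_j's. Collect the n equations into a matrix system V a = ℓ, where row i of V is v_i (expressed in the standard basis). Since V is invertible (lower-triangular with 1s on the diagonal, up to permutation), solve by back-substitution:
  V =
[[0, 1, 0, 0],
 [0, -1, 1, 0],
 [0, -1, 1, 1],
 [1, 0, 0, 0]]
  V a = (4, -5, -5, -2)
Solving gives a = (-2, 4, -1, 0).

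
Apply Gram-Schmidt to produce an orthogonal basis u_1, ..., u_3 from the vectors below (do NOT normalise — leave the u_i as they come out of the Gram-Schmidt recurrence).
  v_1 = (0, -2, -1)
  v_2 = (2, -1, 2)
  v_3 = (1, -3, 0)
Orthogonal basis:
  u_1 = (0, -2, -1)
  u_2 = (2, -1, 2)
  u_3 = (-1/9, -2/45, 4/45)

Apply the Gram-Schmidt recurrence
  u_1 = v_1
  u_i = v_i − Σ_{j<i} ((v_i · u_j) / (u_j · u_j)) · u_j.

Step by step this gives:
  u_1 = (0, -2, -1)
  u_2 = (2, -1, 2)
  u_3 = (-1/9, -2/45, 4/45)

Orthogonality check:
  u_2 · u_1 = 0 (should be 0)
  u_3 · u_1 = 0 (should be 0)
  u_3 · u_2 = 0 (should be 0)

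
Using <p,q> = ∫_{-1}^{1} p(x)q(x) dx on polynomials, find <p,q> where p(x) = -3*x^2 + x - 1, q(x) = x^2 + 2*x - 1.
<p,q> = 52/15

Expand the product: p(x)·q(x) = -3*x^4 - 5*x^3 + 4*x^2 - 3*x + 1.
∫_{-1}^{1} of each monomial x^k gives [2/(k+1) if k even, 0 if k odd]. Integrating term-by-term (or equivalently evaluating the antiderivative F(x) = -3*x^5/5 - 5*x^4/4 + 4*x^3/3 - 3*x^2/2 + x at the endpoints):
  F(1) − F(−1) = -61/60 − (-269/60) = 52/15.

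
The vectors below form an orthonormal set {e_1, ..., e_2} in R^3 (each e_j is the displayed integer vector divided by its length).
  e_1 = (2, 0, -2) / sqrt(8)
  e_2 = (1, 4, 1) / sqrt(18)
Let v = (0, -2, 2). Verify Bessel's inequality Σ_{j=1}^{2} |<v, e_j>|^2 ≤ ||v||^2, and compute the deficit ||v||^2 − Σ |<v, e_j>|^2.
Σ |<v, e_j>|^2 = 4; ||v||^2 = 8; deficit = 4

Write each e_j = u_j / sqrt(<u_j, u_j>) where u_j is the displayed integer vector. Then <v, e_j> = <v, u_j> / sqrt(<u_j, u_j>), so |<v, e_j>|^2 = <v, u_j>^2 / <u_j, u_j>.
Coefficients: <v, e_1> = -4/sqrt(8), <v, e_2> = -6/sqrt(18).
Square and sum: Σ |<v, e_j>|^2 = 4.
Compute ||v||^2 = v·v = 8.
Deficit = 8 − 4 = 4 ≥ 0, confirming Bessel's inequality. (The deficit equals ||v − Σ <v,e_j> e_j||^2, the squared distance from v to span{e_j}.)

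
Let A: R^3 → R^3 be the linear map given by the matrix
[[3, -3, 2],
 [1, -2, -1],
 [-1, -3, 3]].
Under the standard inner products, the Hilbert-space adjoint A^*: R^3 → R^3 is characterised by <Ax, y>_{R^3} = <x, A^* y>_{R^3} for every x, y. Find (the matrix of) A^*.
A^* = A^T =
[[3, 1, -1],
 [-3, -2, -3],
 [2, -1, 3]]

For real matrices with standard dot products, the defining identity <Ax, y> = <x, A^* y> gives (Ax)^T y = x^T (A^*) y, i.e. x^T A^T y = x^T (A^*) y. Since this holds for all x, y, we must have A^* = A^T. Therefore
A^* =
[[3, 1, -1],
 [-3, -2, -3],
 [2, -1, 3]].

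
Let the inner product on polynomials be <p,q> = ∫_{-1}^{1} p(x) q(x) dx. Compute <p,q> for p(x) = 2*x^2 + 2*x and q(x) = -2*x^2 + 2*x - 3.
<p,q> = -44/15

Expand the product: p(x)·q(x) = -4*x^4 - 2*x^2 - 6*x.
∫_{-1}^{1} of each monomial x^k gives [2/(k+1) if k even, 0 if k odd]. Integrating term-by-term (or equivalently evaluating the antiderivative F(x) = -4*x^5/5 - 2*x^3/3 - 3*x^2 at the endpoints):
  F(1) − F(−1) = -67/15 − (-23/15) = -44/15.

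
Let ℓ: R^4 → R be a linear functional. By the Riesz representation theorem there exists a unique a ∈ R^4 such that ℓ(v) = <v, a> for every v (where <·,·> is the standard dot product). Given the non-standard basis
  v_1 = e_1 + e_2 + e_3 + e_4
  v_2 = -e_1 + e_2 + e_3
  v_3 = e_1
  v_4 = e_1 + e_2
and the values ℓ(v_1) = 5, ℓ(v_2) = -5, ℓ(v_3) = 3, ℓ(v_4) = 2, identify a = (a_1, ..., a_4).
a = (3, -1, -1, 4)

Write a = (a_1, ..., a_4) in the standard basis. For each basis vector v_i, ℓ(v_i) = <v_i, a> is a linear equation in the a_j's. Collect the n equations into a matrix system V a = ℓ, where row i of V is v_i (expressed in the standard basis). Since V is invertible (lower-triangular with 1s on the diagonal, up to permutation), solve by back-substitution:
  V =
[[1, 1, 1, 1],
 [-1, 1, 1, 0],
 [1, 0, 0, 0],
 [1, 1, 0, 0]]
  V a = (5, -5, 3, 2)
Solving gives a = (3, -1, -1, 4).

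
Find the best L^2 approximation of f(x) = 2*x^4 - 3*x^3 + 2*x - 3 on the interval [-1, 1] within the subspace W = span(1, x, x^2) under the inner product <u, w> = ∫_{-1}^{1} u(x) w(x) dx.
g(x) = 12*x^2/7 + x/5 - 111/35

The best approximation g ∈ W is the orthogonal projection of f onto W. Writing g = a_0 + a_1 x + a_2 x^2, the coefficients solve the normal equations G · a = b where
  G_{ij} = <φ_i, φ_j> and b_i = <f, φ_i>, with φ_0 = 1, φ_1 = x, φ_2 = x^2.
G =
  [2, 0, 2/3]
  [0, 2/3, 0]
  [2/3, 0, 2/5],
b = (-26/5, 2/15, -10/7).
Solving gives a_0 = -111/35, a_1 = 1/5, a_2 = 12/7, so
  g(x) = 12*x^2/7 + x/5 - 111/35.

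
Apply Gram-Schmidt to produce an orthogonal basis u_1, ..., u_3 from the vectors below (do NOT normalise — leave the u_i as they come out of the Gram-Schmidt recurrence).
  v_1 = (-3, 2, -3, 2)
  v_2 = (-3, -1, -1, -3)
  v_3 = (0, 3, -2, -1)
Orthogonal basis:
  u_1 = (-3, 2, -3, 2)
  u_2 = (-33/13, -17/13, -7/13, -43/13)
  u_3 = (17/14, 95/42, -5/6, -71/42)

Apply the Gram-Schmidt recurrence
  u_1 = v_1
  u_i = v_i − Σ_{j<i} ((v_i · u_j) / (u_j · u_j)) · u_j.

Step by step this gives:
  u_1 = (-3, 2, -3, 2)
  u_2 = (-33/13, -17/13, -7/13, -43/13)
  u_3 = (17/14, 95/42, -5/6, -71/42)

Orthogonality check:
  u_2 · u_1 = 0 (should be 0)
  u_3 · u_1 = 0 (should be 0)
  u_3 · u_2 = 0 (should be 0)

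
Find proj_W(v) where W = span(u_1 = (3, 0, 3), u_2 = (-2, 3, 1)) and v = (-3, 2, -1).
proj_W(v) = (-3, 2, -1)

Set up U = [u_1 | ... | u_2] ∈ R^(3×2). The projector onto W = col(U) is P = U (U^T U)^(-1) U^T.
Compute U^T U =
  [18, -3]
  [-3, 14],
and U^T v = (-12, 11).
Solve U^T U · c = U^T v for the coefficients: c = (-5/9, 2/3). The projection is proj_W(v) = U c.
Check: (v - proj_W(v)) · u_1 = 0  (should be 0).
Check: (v - proj_W(v)) · u_2 = 0  (should be 0).
Result: proj_W(v) = (-3, 2, -1).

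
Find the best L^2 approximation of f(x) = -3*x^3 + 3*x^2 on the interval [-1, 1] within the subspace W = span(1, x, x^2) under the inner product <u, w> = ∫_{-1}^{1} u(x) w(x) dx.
g(x) = 3*x^2 - 9*x/5

The best approximation g ∈ W is the orthogonal projection of f onto W. Writing g = a_0 + a_1 x + a_2 x^2, the coefficients solve the normal equations G · a = b where
  G_{ij} = <φ_i, φ_j> and b_i = <f, φ_i>, with φ_0 = 1, φ_1 = x, φ_2 = x^2.
G =
  [2, 0, 2/3]
  [0, 2/3, 0]
  [2/3, 0, 2/5],
b = (2, -6/5, 6/5).
Solving gives a_0 = 0, a_1 = -9/5, a_2 = 3, so
  g(x) = 3*x^2 - 9*x/5.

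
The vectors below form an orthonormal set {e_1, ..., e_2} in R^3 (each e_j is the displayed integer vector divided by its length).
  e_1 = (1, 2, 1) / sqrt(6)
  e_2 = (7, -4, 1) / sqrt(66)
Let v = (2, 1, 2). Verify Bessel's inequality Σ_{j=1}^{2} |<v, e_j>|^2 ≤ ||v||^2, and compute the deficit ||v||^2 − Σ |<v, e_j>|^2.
Σ |<v, e_j>|^2 = 90/11; ||v||^2 = 9; deficit = 9/11

Write each e_j = u_j / sqrt(<u_j, u_j>) where u_j is the displayed integer vector. Then <v, e_j> = <v, u_j> / sqrt(<u_j, u_j>), so |<v, e_j>|^2 = <v, u_j>^2 / <u_j, u_j>.
Coefficients: <v, e_1> = 6/sqrt(6), <v, e_2> = 12/sqrt(66).
Square and sum: Σ |<v, e_j>|^2 = 90/11.
Compute ||v||^2 = v·v = 9.
Deficit = 9 − 90/11 = 9/11 ≥ 0, confirming Bessel's inequality. (The deficit equals ||v − Σ <v,e_j> e_j||^2, the squared distance from v to span{e_j}.)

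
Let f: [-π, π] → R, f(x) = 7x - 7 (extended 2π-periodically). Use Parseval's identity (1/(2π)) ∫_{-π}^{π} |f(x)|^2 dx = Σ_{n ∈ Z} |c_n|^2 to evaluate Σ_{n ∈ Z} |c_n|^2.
Σ |c_n|^2 = 49π^2/3 + 49

Expand and integrate term by term over [-π, π]:
  ∫ (7x)^2 dx = 49·(2π^3/3); ∫ 2·7·(-7)·x dx = 0 (odd integrand); ∫ (-7)^2 dx = 49·2π.
So (1/(2π)) ∫_{-π}^{π} (7x - 7)^2 dx = 49π^2/3 + 49 = 49π^2/3 + 49.
Parseval ⇒ Σ |c_n|^2 = 49π^2/3 + 49.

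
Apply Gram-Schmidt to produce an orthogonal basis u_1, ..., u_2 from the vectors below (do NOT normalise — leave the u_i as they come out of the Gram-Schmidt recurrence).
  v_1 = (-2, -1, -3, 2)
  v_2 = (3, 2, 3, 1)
Orthogonal basis:
  u_1 = (-2, -1, -3, 2)
  u_2 = (4/3, 7/6, 1/2, 8/3)

Apply the Gram-Schmidt recurrence
  u_1 = v_1
  u_i = v_i − Σ_{j<i} ((v_i · u_j) / (u_j · u_j)) · u_j.

Step by step this gives:
  u_1 = (-2, -1, -3, 2)
  u_2 = (4/3, 7/6, 1/2, 8/3)

Orthogonality check:
  u_2 · u_1 = 0 (should be 0)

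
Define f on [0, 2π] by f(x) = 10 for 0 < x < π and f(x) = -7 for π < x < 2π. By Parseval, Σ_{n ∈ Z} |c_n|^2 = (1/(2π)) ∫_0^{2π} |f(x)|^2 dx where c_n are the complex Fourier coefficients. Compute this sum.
Σ |c_n|^2 = 149/2

Parseval equates the L^2 energy of f (normalised by 1/(2π)) with the ℓ^2 sum of its Fourier coefficients: (1/(2π)) ∫_0^{2π} |f|^2 = Σ |c_n|^2.
Compute the left side: (1/(2π)) [∫_0^π 10^2 dx + ∫_π^{2π} (-7)^2 dx] = (1/(2π)) · (100π + 49π) = (100 + 49)/2 = 149/2.
So Σ_{n ∈ Z} |c_n|^2 = 149/2.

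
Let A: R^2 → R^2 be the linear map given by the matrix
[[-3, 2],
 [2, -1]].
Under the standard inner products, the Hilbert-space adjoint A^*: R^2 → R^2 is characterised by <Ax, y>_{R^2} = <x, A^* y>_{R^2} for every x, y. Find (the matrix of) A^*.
A^* = A^T =
[[-3, 2],
 [2, -1]]

For real matrices with standard dot products, the defining identity <Ax, y> = <x, A^* y> gives (Ax)^T y = x^T (A^*) y, i.e. x^T A^T y = x^T (A^*) y. Since this holds for all x, y, we must have A^* = A^T. Therefore
A^* =
[[-3, 2],
 [2, -1]].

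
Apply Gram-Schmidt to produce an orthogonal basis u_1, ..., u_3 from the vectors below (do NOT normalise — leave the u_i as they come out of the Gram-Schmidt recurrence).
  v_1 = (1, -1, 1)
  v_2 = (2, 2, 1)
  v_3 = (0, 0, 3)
Orthogonal basis:
  u_1 = (1, -1, 1)
  u_2 = (5/3, 7/3, 2/3)
  u_3 = (-18/13, 6/13, 24/13)

Apply the Gram-Schmidt recurrence
  u_1 = v_1
  u_i = v_i − Σ_{j<i} ((v_i · u_j) / (u_j · u_j)) · u_j.

Step by step this gives:
  u_1 = (1, -1, 1)
  u_2 = (5/3, 7/3, 2/3)
  u_3 = (-18/13, 6/13, 24/13)

Orthogonality check:
  u_2 · u_1 = 0 (should be 0)
  u_3 · u_1 = 0 (should be 0)
  u_3 · u_2 = 0 (should be 0)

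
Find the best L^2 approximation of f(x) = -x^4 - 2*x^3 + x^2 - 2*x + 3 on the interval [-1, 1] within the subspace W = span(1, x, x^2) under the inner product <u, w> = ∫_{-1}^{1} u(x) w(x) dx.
g(x) = x^2/7 - 16*x/5 + 108/35

The best approximation g ∈ W is the orthogonal projection of f onto W. Writing g = a_0 + a_1 x + a_2 x^2, the coefficients solve the normal equations G · a = b where
  G_{ij} = <φ_i, φ_j> and b_i = <f, φ_i>, with φ_0 = 1, φ_1 = x, φ_2 = x^2.
G =
  [2, 0, 2/3]
  [0, 2/3, 0]
  [2/3, 0, 2/5],
b = (94/15, -32/15, 74/35).
Solving gives a_0 = 108/35, a_1 = -16/5, a_2 = 1/7, so
  g(x) = x^2/7 - 16*x/5 + 108/35.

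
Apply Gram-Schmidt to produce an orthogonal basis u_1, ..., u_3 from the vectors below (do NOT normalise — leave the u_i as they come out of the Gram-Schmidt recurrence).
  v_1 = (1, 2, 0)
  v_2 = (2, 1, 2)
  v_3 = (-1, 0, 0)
Orthogonal basis:
  u_1 = (1, 2, 0)
  u_2 = (6/5, -3/5, 2)
  u_3 = (-16/29, 8/29, 12/29)

Apply the Gram-Schmidt recurrence
  u_1 = v_1
  u_i = v_i − Σ_{j<i} ((v_i · u_j) / (u_j · u_j)) · u_j.

Step by step this gives:
  u_1 = (1, 2, 0)
  u_2 = (6/5, -3/5, 2)
  u_3 = (-16/29, 8/29, 12/29)

Orthogonality check:
  u_2 · u_1 = 0 (should be 0)
  u_3 · u_1 = 0 (should be 0)
  u_3 · u_2 = 0 (should be 0)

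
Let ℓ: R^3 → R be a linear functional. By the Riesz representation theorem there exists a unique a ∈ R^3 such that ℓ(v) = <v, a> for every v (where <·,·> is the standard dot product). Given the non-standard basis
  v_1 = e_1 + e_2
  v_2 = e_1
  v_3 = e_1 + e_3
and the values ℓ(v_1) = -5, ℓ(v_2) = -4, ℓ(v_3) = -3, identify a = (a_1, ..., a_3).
a = (-4, -1, 1)

Write a = (a_1, ..., a_3) in the standard basis. For each basis vector v_i, ℓ(v_i) = <v_i, a> is a linear equation in the a_j's. Collect the n equations into a matrix system V a = ℓ, where row i of V is v_i (expressed in the standard basis). Since V is invertible (lower-triangular with 1s on the diagonal, up to permutation), solve by back-substitution:
  V =
[[1, 1, 0],
 [1, 0, 0],
 [1, 0, 1]]
  V a = (-5, -4, -3)
Solving gives a = (-4, -1, 1).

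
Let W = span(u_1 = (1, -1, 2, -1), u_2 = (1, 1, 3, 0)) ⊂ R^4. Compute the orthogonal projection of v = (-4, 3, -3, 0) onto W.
proj_W(v) = (-75/41, 91/41, -142/41, 83/41)

Set up U = [u_1 | ... | u_2] ∈ R^(4×2). The projector onto W = col(U) is P = U (U^T U)^(-1) U^T.
Compute U^T U =
  [7, 6]
  [6, 11],
and U^T v = (-13, -10).
Solve U^T U · c = U^T v for the coefficients: c = (-83/41, 8/41). The projection is proj_W(v) = U c.
Check: (v - proj_W(v)) · u_1 = 0  (should be 0).
Check: (v - proj_W(v)) · u_2 = 0  (should be 0).
Result: proj_W(v) = (-75/41, 91/41, -142/41, 83/41).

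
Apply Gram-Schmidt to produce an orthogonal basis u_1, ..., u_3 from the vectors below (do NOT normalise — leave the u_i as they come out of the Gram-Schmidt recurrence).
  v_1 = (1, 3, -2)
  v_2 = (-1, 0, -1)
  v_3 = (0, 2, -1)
Orthogonal basis:
  u_1 = (1, 3, -2)
  u_2 = (-15/14, -3/14, -6/7)
  u_3 = (-1/3, 1/3, 1/3)

Apply the Gram-Schmidt recurrence
  u_1 = v_1
  u_i = v_i − Σ_{j<i} ((v_i · u_j) / (u_j · u_j)) · u_j.

Step by step this gives:
  u_1 = (1, 3, -2)
  u_2 = (-15/14, -3/14, -6/7)
  u_3 = (-1/3, 1/3, 1/3)

Orthogonality check:
  u_2 · u_1 = 0 (should be 0)
  u_3 · u_1 = 0 (should be 0)
  u_3 · u_2 = 0 (should be 0)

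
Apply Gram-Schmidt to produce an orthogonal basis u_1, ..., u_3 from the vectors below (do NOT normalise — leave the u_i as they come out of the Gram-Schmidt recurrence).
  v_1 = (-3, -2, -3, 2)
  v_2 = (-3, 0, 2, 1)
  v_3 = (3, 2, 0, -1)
Orthogonal basis:
  u_1 = (-3, -2, -3, 2)
  u_2 = (-63/26, 5/13, 67/26, 8/13)
  u_3 = (-6/113, 358/339, -110/339, 166/339)

Apply the Gram-Schmidt recurrence
  u_1 = v_1
  u_i = v_i − Σ_{j<i} ((v_i · u_j) / (u_j · u_j)) · u_j.

Step by step this gives:
  u_1 = (-3, -2, -3, 2)
  u_2 = (-63/26, 5/13, 67/26, 8/13)
  u_3 = (-6/113, 358/339, -110/339, 166/339)

Orthogonality check:
  u_2 · u_1 = 0 (should be 0)
  u_3 · u_1 = 0 (should be 0)
  u_3 · u_2 = 0 (should be 0)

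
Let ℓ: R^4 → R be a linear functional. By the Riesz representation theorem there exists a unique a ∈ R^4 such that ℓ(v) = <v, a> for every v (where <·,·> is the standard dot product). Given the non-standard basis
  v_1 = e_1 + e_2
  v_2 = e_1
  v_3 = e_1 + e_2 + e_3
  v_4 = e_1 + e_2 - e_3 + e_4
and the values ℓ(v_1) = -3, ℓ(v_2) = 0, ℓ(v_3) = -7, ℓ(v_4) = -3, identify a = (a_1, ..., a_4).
a = (0, -3, -4, -4)

Write a = (a_1, ..., a_4) in the standard basis. For each basis vector v_i, ℓ(v_i) = <v_i, a> is a linear equation in the a_j's. Collect the n equations into a matrix system V a = ℓ, where row i of V is v_i (expressed in the standard basis). Since V is invertible (lower-triangular with 1s on the diagonal, up to permutation), solve by back-substitution:
  V =
[[1, 1, 0, 0],
 [1, 0, 0, 0],
 [1, 1, 1, 0],
 [1, 1, -1, 1]]
  V a = (-3, 0, -7, -3)
Solving gives a = (0, -3, -4, -4).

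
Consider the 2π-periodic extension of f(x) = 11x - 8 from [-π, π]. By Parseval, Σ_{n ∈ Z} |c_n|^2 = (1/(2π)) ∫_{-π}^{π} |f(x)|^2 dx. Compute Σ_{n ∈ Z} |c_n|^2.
Σ |c_n|^2 = 121π^2/3 + 64

Expand and integrate term by term over [-π, π]:
  ∫ (11x)^2 dx = 121·(2π^3/3); ∫ 2·11·(-8)·x dx = 0 (odd integrand); ∫ (-8)^2 dx = 64·2π.
So (1/(2π)) ∫_{-π}^{π} (11x - 8)^2 dx = 121π^2/3 + 64 = 121π^2/3 + 64.
Parseval ⇒ Σ |c_n|^2 = 121π^2/3 + 64.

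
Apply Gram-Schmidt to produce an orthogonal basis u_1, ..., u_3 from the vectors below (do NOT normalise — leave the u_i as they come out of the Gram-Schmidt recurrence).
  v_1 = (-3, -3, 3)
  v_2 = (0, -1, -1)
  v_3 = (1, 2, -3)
Orthogonal basis:
  u_1 = (-3, -3, 3)
  u_2 = (0, -1, -1)
  u_3 = (-1, 1/2, -1/2)

Apply the Gram-Schmidt recurrence
  u_1 = v_1
  u_i = v_i − Σ_{j<i} ((v_i · u_j) / (u_j · u_j)) · u_j.

Step by step this gives:
  u_1 = (-3, -3, 3)
  u_2 = (0, -1, -1)
  u_3 = (-1, 1/2, -1/2)

Orthogonality check:
  u_2 · u_1 = 0 (should be 0)
  u_3 · u_1 = 0 (should be 0)
  u_3 · u_2 = 0 (should be 0)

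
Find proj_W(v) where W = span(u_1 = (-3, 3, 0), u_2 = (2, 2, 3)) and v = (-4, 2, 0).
proj_W(v) = (-59/17, 43/17, -12/17)

Set up U = [u_1 | ... | u_2] ∈ R^(3×2). The projector onto W = col(U) is P = U (U^T U)^(-1) U^T.
Compute U^T U =
  [18, 0]
  [0, 17],
and U^T v = (18, -4).
Solve U^T U · c = U^T v for the coefficients: c = (1, -4/17). The projection is proj_W(v) = U c.
Check: (v - proj_W(v)) · u_1 = 0  (should be 0).
Check: (v - proj_W(v)) · u_2 = 0  (should be 0).
Result: proj_W(v) = (-59/17, 43/17, -12/17).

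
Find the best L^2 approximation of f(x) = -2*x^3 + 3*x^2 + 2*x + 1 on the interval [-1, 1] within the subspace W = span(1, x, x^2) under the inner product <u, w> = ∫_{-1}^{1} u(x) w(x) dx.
g(x) = 3*x^2 + 4*x/5 + 1

The best approximation g ∈ W is the orthogonal projection of f onto W. Writing g = a_0 + a_1 x + a_2 x^2, the coefficients solve the normal equations G · a = b where
  G_{ij} = <φ_i, φ_j> and b_i = <f, φ_i>, with φ_0 = 1, φ_1 = x, φ_2 = x^2.
G =
  [2, 0, 2/3]
  [0, 2/3, 0]
  [2/3, 0, 2/5],
b = (4, 8/15, 28/15).
Solving gives a_0 = 1, a_1 = 4/5, a_2 = 3, so
  g(x) = 3*x^2 + 4*x/5 + 1.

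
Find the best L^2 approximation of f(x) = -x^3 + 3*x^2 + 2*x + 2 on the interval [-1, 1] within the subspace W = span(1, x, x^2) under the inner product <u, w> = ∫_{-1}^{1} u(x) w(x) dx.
g(x) = 3*x^2 + 7*x/5 + 2

The best approximation g ∈ W is the orthogonal projection of f onto W. Writing g = a_0 + a_1 x + a_2 x^2, the coefficients solve the normal equations G · a = b where
  G_{ij} = <φ_i, φ_j> and b_i = <f, φ_i>, with φ_0 = 1, φ_1 = x, φ_2 = x^2.
G =
  [2, 0, 2/3]
  [0, 2/3, 0]
  [2/3, 0, 2/5],
b = (6, 14/15, 38/15).
Solving gives a_0 = 2, a_1 = 7/5, a_2 = 3, so
  g(x) = 3*x^2 + 7*x/5 + 2.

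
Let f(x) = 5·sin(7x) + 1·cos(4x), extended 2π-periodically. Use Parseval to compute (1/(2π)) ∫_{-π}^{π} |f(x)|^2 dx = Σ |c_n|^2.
Σ |c_n|^2 = 13

Expand |f|^2 and use orthogonality of {sin(nx), cos(mx)} on [-π, π]:
  ∫_{-π}^{π} sin(nx)^2 dx = π, ∫ cos(mx)^2 dx = π, and cross terms integrate to 0.
So ∫_{-π}^{π} f(x)^2 dx = 5^2 · π + 1^2 · π = (25 + 1)π.
Divide by 2π: (25 + 1)/2 = 13.
By Parseval, this equals Σ |c_n|^2.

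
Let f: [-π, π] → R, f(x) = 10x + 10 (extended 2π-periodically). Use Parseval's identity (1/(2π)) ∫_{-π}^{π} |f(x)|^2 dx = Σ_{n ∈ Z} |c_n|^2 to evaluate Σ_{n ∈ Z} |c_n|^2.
Σ |c_n|^2 = 100π^2/3 + 100

Expand and integrate term by term over [-π, π]:
  ∫ (10x)^2 dx = 100·(2π^3/3); ∫ 2·10·(10)·x dx = 0 (odd integrand); ∫ 10^2 dx = 100·2π.
So (1/(2π)) ∫_{-π}^{π} (10x + 10)^2 dx = 100π^2/3 + 100 = 100π^2/3 + 100.
Parseval ⇒ Σ |c_n|^2 = 100π^2/3 + 100.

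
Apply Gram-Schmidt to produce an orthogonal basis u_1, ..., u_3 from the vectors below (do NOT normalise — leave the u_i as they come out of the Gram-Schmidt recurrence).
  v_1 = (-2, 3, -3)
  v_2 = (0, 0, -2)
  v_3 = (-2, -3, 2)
Orthogonal basis:
  u_1 = (-2, 3, -3)
  u_2 = (6/11, -9/11, -13/11)
  u_3 = (-36/13, -24/13, 0)

Apply the Gram-Schmidt recurrence
  u_1 = v_1
  u_i = v_i − Σ_{j<i} ((v_i · u_j) / (u_j · u_j)) · u_j.

Step by step this gives:
  u_1 = (-2, 3, -3)
  u_2 = (6/11, -9/11, -13/11)
  u_3 = (-36/13, -24/13, 0)

Orthogonality check:
  u_2 · u_1 = 0 (should be 0)
  u_3 · u_1 = 0 (should be 0)
  u_3 · u_2 = 0 (should be 0)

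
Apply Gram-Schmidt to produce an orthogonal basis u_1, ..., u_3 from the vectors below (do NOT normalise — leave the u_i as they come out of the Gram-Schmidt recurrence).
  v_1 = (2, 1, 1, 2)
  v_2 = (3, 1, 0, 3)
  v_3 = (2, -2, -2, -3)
Orthogonal basis:
  u_1 = (2, 1, 1, 2)
  u_2 = (2/5, -3/10, -13/10, 2/5)
  u_3 = (8/3, -1, 1/3, -7/3)

Apply the Gram-Schmidt recurrence
  u_1 = v_1
  u_i = v_i − Σ_{j<i} ((v_i · u_j) / (u_j · u_j)) · u_j.

Step by step this gives:
  u_1 = (2, 1, 1, 2)
  u_2 = (2/5, -3/10, -13/10, 2/5)
  u_3 = (8/3, -1, 1/3, -7/3)

Orthogonality check:
  u_2 · u_1 = 0 (should be 0)
  u_3 · u_1 = 0 (should be 0)
  u_3 · u_2 = 0 (should be 0)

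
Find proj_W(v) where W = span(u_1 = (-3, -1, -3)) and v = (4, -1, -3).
proj_W(v) = (6/19, 2/19, 6/19)

Set up U = [u_1 | ... | u_1] ∈ R^(3×1). The projector onto W = col(U) is P = U (U^T U)^(-1) U^T.
Compute U^T U =
  [19],
and U^T v = (-2).
Solve U^T U · c = U^T v for the coefficients: c = (-2/19). The projection is proj_W(v) = U c.
Check: (v - proj_W(v)) · u_1 = 0  (should be 0).
Result: proj_W(v) = (6/19, 2/19, 6/19).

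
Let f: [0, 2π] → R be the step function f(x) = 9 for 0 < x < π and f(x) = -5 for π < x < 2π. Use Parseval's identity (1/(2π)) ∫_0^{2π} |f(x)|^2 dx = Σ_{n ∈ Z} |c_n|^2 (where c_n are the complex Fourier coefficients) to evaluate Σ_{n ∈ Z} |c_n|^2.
Σ |c_n|^2 = 53

Parseval equates the L^2 energy of f (normalised by 1/(2π)) with the ℓ^2 sum of its Fourier coefficients: (1/(2π)) ∫_0^{2π} |f|^2 = Σ |c_n|^2.
Compute the left side: (1/(2π)) [∫_0^π 9^2 dx + ∫_π^{2π} (-5)^2 dx] = (1/(2π)) · (81π + 25π) = (81 + 25)/2 = 53.
So Σ_{n ∈ Z} |c_n|^2 = 53.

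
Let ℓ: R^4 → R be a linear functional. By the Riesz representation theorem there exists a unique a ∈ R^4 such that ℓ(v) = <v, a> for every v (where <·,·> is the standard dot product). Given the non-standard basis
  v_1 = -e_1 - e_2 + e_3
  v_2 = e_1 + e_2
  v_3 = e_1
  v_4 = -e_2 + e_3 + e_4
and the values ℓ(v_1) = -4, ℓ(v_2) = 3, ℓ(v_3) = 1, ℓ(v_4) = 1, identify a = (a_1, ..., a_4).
a = (1, 2, -1, 4)

Write a = (a_1, ..., a_4) in the standard basis. For each basis vector v_i, ℓ(v_i) = <v_i, a> is a linear equation in the a_j's. Collect the n equations into a matrix system V a = ℓ, where row i of V is v_i (expressed in the standard basis). Since V is invertible (lower-triangular with 1s on the diagonal, up to permutation), solve by back-substitution:
  V =
[[-1, -1, 1, 0],
 [1, 1, 0, 0],
 [1, 0, 0, 0],
 [0, -1, 1, 1]]
  V a = (-4, 3, 1, 1)
Solving gives a = (1, 2, -1, 4).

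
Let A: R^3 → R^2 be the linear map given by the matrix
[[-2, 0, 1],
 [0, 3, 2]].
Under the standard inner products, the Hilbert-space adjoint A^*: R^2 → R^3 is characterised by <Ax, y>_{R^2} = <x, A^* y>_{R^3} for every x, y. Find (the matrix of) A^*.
A^* = A^T =
[[-2, 0],
 [0, 3],
 [1, 2]]

For real matrices with standard dot products, the defining identity <Ax, y> = <x, A^* y> gives (Ax)^T y = x^T (A^*) y, i.e. x^T A^T y = x^T (A^*) y. Since this holds for all x, y, we must have A^* = A^T. Therefore
A^* =
[[-2, 0],
 [0, 3],
 [1, 2]].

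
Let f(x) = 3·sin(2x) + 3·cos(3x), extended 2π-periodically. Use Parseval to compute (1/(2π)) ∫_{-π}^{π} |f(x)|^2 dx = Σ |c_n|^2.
Σ |c_n|^2 = 9

Expand |f|^2 and use orthogonality of {sin(nx), cos(mx)} on [-π, π]:
  ∫_{-π}^{π} sin(nx)^2 dx = π, ∫ cos(mx)^2 dx = π, and cross terms integrate to 0.
So ∫_{-π}^{π} f(x)^2 dx = 3^2 · π + 3^2 · π = (9 + 9)π.
Divide by 2π: (9 + 9)/2 = 9.
By Parseval, this equals Σ |c_n|^2.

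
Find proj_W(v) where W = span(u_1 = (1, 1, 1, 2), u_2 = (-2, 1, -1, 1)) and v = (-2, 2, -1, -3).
proj_W(v) = (-15/7, -3/7, -11/7, -10/7)

Set up U = [u_1 | ... | u_2] ∈ R^(4×2). The projector onto W = col(U) is P = U (U^T U)^(-1) U^T.
Compute U^T U =
  [7, 0]
  [0, 7],
and U^T v = (-7, 4).
Solve U^T U · c = U^T v for the coefficients: c = (-1, 4/7). The projection is proj_W(v) = U c.
Check: (v - proj_W(v)) · u_1 = 0  (should be 0).
Check: (v - proj_W(v)) · u_2 = 0  (should be 0).
Result: proj_W(v) = (-15/7, -3/7, -11/7, -10/7).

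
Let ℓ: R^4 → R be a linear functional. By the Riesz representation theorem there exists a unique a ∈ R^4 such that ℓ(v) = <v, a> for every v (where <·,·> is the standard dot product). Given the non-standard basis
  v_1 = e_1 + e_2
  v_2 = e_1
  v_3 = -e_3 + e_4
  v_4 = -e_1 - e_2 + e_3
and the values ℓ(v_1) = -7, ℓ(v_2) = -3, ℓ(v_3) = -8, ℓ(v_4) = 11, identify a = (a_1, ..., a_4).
a = (-3, -4, 4, -4)

Write a = (a_1, ..., a_4) in the standard basis. For each basis vector v_i, ℓ(v_i) = <v_i, a> is a linear equation in the a_j's. Collect the n equations into a matrix system V a = ℓ, where row i of V is v_i (expressed in the standard basis). Since V is invertible (lower-triangular with 1s on the diagonal, up to permutation), solve by back-substitution:
  V =
[[1, 1, 0, 0],
 [1, 0, 0, 0],
 [0, 0, -1, 1],
 [-1, -1, 1, 0]]
  V a = (-7, -3, -8, 11)
Solving gives a = (-3, -4, 4, -4).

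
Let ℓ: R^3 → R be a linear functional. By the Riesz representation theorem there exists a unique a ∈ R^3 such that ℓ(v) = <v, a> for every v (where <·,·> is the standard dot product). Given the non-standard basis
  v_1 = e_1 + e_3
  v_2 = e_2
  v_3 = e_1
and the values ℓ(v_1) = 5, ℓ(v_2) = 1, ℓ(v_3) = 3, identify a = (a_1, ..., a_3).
a = (3, 1, 2)

Write a = (a_1, ..., a_3) in the standard basis. For each basis vector v_i, ℓ(v_i) = <v_i, a> is a linear equation in the a_j's. Collect the n equations into a matrix system V a = ℓ, where row i of V is v_i (expressed in the standard basis). Since V is invertible (lower-triangular with 1s on the diagonal, up to permutation), solve by back-substitution:
  V =
[[1, 0, 1],
 [0, 1, 0],
 [1, 0, 0]]
  V a = (5, 1, 3)
Solving gives a = (3, 1, 2).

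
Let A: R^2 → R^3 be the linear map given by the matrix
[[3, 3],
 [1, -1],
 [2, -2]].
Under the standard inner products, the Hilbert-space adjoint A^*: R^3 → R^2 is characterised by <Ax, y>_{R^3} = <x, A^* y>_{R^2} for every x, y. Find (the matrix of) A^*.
A^* = A^T =
[[3, 1, 2],
 [3, -1, -2]]

For real matrices with standard dot products, the defining identity <Ax, y> = <x, A^* y> gives (Ax)^T y = x^T (A^*) y, i.e. x^T A^T y = x^T (A^*) y. Since this holds for all x, y, we must have A^* = A^T. Therefore
A^* =
[[3, 1, 2],
 [3, -1, -2]].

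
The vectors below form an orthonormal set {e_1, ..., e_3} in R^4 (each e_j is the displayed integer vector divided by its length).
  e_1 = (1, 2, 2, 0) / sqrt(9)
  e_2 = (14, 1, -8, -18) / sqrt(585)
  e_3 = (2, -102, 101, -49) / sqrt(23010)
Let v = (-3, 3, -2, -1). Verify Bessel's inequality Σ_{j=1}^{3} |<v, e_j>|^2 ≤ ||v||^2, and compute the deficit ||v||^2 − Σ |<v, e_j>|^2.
Σ |<v, e_j>|^2 = 1127/118; ||v||^2 = 23; deficit = 1587/118

Write each e_j = u_j / sqrt(<u_j, u_j>) where u_j is the displayed integer vector. Then <v, e_j> = <v, u_j> / sqrt(<u_j, u_j>), so |<v, e_j>|^2 = <v, u_j>^2 / <u_j, u_j>.
Coefficients: <v, e_1> = -1/sqrt(9), <v, e_2> = -5/sqrt(585), <v, e_3> = -465/sqrt(23010).
Square and sum: Σ |<v, e_j>|^2 = 1127/118.
Compute ||v||^2 = v·v = 23.
Deficit = 23 − 1127/118 = 1587/118 ≥ 0, confirming Bessel's inequality. (The deficit equals ||v − Σ <v,e_j> e_j||^2, the squared distance from v to span{e_j}.)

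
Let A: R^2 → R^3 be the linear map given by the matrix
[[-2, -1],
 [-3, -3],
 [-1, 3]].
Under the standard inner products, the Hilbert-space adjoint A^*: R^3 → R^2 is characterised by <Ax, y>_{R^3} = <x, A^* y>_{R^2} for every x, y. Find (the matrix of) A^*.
A^* = A^T =
[[-2, -3, -1],
 [-1, -3, 3]]

For real matrices with standard dot products, the defining identity <Ax, y> = <x, A^* y> gives (Ax)^T y = x^T (A^*) y, i.e. x^T A^T y = x^T (A^*) y. Since this holds for all x, y, we must have A^* = A^T. Therefore
A^* =
[[-2, -3, -1],
 [-1, -3, 3]].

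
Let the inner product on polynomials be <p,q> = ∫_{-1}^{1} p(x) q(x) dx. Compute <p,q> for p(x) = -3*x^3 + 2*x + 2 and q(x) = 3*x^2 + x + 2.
<p,q> = 182/15

Expand the product: p(x)·q(x) = -9*x^5 - 3*x^4 + 8*x^2 + 6*x + 4.
∫_{-1}^{1} of each monomial x^k gives [2/(k+1) if k even, 0 if k odd]. Integrating term-by-term (or equivalently evaluating the antiderivative F(x) = -3*x^6/2 - 3*x^5/5 + 8*x^3/3 + 3*x^2 + 4*x at the endpoints):
  F(1) − F(−1) = 227/30 − (-137/30) = 182/15.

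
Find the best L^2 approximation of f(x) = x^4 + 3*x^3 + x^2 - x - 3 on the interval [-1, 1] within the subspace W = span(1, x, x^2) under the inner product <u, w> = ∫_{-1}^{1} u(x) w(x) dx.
g(x) = 13*x^2/7 + 4*x/5 - 108/35

The best approximation g ∈ W is the orthogonal projection of f onto W. Writing g = a_0 + a_1 x + a_2 x^2, the coefficients solve the normal equations G · a = b where
  G_{ij} = <φ_i, φ_j> and b_i = <f, φ_i>, with φ_0 = 1, φ_1 = x, φ_2 = x^2.
G =
  [2, 0, 2/3]
  [0, 2/3, 0]
  [2/3, 0, 2/5],
b = (-74/15, 8/15, -46/35).
Solving gives a_0 = -108/35, a_1 = 4/5, a_2 = 13/7, so
  g(x) = 13*x^2/7 + 4*x/5 - 108/35.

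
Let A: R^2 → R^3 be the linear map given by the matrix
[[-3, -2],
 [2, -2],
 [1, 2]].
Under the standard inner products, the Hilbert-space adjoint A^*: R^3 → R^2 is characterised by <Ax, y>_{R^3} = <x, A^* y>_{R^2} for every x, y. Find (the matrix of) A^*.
A^* = A^T =
[[-3, 2, 1],
 [-2, -2, 2]]

For real matrices with standard dot products, the defining identity <Ax, y> = <x, A^* y> gives (Ax)^T y = x^T (A^*) y, i.e. x^T A^T y = x^T (A^*) y. Since this holds for all x, y, we must have A^* = A^T. Therefore
A^* =
[[-3, 2, 1],
 [-2, -2, 2]].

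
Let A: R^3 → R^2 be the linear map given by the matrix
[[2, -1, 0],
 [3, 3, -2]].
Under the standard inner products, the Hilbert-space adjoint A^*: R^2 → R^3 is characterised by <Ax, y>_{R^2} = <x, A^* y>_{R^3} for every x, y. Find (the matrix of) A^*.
A^* = A^T =
[[2, 3],
 [-1, 3],
 [0, -2]]

For real matrices with standard dot products, the defining identity <Ax, y> = <x, A^* y> gives (Ax)^T y = x^T (A^*) y, i.e. x^T A^T y = x^T (A^*) y. Since this holds for all x, y, we must have A^* = A^T. Therefore
A^* =
[[2, 3],
 [-1, 3],
 [0, -2]].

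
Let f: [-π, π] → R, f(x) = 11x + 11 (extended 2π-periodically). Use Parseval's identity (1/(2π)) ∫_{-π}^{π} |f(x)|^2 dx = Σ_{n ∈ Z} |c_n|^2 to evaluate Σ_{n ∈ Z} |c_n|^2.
Σ |c_n|^2 = 121π^2/3 + 121

Expand and integrate term by term over [-π, π]:
  ∫ (11x)^2 dx = 121·(2π^3/3); ∫ 2·11·(11)·x dx = 0 (odd integrand); ∫ 11^2 dx = 121·2π.
So (1/(2π)) ∫_{-π}^{π} (11x + 11)^2 dx = 121π^2/3 + 121 = 121π^2/3 + 121.
Parseval ⇒ Σ |c_n|^2 = 121π^2/3 + 121.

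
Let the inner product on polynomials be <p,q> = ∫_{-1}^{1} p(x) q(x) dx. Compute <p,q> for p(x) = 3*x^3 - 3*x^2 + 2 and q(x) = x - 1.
<p,q> = -4/5

Expand the product: p(x)·q(x) = 3*x^4 - 6*x^3 + 3*x^2 + 2*x - 2.
∫_{-1}^{1} of each monomial x^k gives [2/(k+1) if k even, 0 if k odd]. Integrating term-by-term (or equivalently evaluating the antiderivative F(x) = 3*x^5/5 - 3*x^4/2 + x^3 + x^2 - 2*x at the endpoints):
  F(1) − F(−1) = -9/10 − (-1/10) = -4/5.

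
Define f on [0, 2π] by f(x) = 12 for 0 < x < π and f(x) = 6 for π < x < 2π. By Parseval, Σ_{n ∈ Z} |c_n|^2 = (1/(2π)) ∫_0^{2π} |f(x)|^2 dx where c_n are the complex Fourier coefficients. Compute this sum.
Σ |c_n|^2 = 90

Parseval equates the L^2 energy of f (normalised by 1/(2π)) with the ℓ^2 sum of its Fourier coefficients: (1/(2π)) ∫_0^{2π} |f|^2 = Σ |c_n|^2.
Compute the left side: (1/(2π)) [∫_0^π 12^2 dx + ∫_π^{2π} 6^2 dx] = (1/(2π)) · (144π + 36π) = (144 + 36)/2 = 90.
So Σ_{n ∈ Z} |c_n|^2 = 90.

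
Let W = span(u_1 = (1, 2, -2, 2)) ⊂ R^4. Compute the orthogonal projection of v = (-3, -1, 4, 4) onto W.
proj_W(v) = (-5/13, -10/13, 10/13, -10/13)

Set up U = [u_1 | ... | u_1] ∈ R^(4×1). The projector onto W = col(U) is P = U (U^T U)^(-1) U^T.
Compute U^T U =
  [13],
and U^T v = (-5).
Solve U^T U · c = U^T v for the coefficients: c = (-5/13). The projection is proj_W(v) = U c.
Check: (v - proj_W(v)) · u_1 = 0  (should be 0).
Result: proj_W(v) = (-5/13, -10/13, 10/13, -10/13).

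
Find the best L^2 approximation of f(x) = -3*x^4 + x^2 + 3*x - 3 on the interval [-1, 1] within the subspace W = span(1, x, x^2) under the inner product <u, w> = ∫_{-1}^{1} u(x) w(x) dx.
g(x) = -11*x^2/7 + 3*x - 96/35

The best approximation g ∈ W is the orthogonal projection of f onto W. Writing g = a_0 + a_1 x + a_2 x^2, the coefficients solve the normal equations G · a = b where
  G_{ij} = <φ_i, φ_j> and b_i = <f, φ_i>, with φ_0 = 1, φ_1 = x, φ_2 = x^2.
G =
  [2, 0, 2/3]
  [0, 2/3, 0]
  [2/3, 0, 2/5],
b = (-98/15, 2, -86/35).
Solving gives a_0 = -96/35, a_1 = 3, a_2 = -11/7, so
  g(x) = -11*x^2/7 + 3*x - 96/35.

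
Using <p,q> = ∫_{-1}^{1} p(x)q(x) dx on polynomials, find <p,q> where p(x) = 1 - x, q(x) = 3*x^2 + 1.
<p,q> = 4

Expand the product: p(x)·q(x) = -3*x^3 + 3*x^2 - x + 1.
∫_{-1}^{1} of each monomial x^k gives [2/(k+1) if k even, 0 if k odd]. Integrating term-by-term (or equivalently evaluating the antiderivative F(x) = -3*x^4/4 + x^3 - x^2/2 + x at the endpoints):
  F(1) − F(−1) = 3/4 − (-13/4) = 4.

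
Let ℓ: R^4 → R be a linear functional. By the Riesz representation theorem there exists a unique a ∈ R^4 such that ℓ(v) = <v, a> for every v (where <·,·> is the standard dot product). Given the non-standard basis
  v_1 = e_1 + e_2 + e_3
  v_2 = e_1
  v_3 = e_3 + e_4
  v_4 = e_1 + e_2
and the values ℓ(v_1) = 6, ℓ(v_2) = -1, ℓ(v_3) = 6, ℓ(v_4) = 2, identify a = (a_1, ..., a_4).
a = (-1, 3, 4, 2)

Write a = (a_1, ..., a_4) in the standard basis. For each basis vector v_i, ℓ(v_i) = <v_i, a> is a linear equation in the a_j's. Collect the n equations into a matrix system V a = ℓ, where row i of V is v_i (expressed in the standard basis). Since V is invertible (lower-triangular with 1s on the diagonal, up to permutation), solve by back-substitution:
  V =
[[1, 1, 1, 0],
 [1, 0, 0, 0],
 [0, 0, 1, 1],
 [1, 1, 0, 0]]
  V a = (6, -1, 6, 2)
Solving gives a = (-1, 3, 4, 2).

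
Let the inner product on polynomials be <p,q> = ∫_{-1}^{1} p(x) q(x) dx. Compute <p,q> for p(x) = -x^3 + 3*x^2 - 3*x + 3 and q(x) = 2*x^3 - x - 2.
<p,q> = -116/7

Expand the product: p(x)·q(x) = -2*x^6 + 6*x^5 - 5*x^4 + 5*x^3 - 3*x^2 + 3*x - 6.
∫_{-1}^{1} of each monomial x^k gives [2/(k+1) if k even, 0 if k odd]. Integrating term-by-term (or equivalently evaluating the antiderivative F(x) = -2*x^7/7 + x^6 - x^5 + 5*x^4/4 - x^3 + 3*x^2/2 - 6*x at the endpoints):
  F(1) − F(−1) = -127/28 − (337/28) = -116/7.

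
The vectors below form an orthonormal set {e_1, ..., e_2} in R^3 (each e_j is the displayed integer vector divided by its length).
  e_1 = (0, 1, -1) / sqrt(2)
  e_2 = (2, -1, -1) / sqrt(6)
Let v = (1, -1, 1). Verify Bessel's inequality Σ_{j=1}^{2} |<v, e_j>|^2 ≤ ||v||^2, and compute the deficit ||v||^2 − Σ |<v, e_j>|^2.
Σ |<v, e_j>|^2 = 8/3; ||v||^2 = 3; deficit = 1/3

Write each e_j = u_j / sqrt(<u_j, u_j>) where u_j is the displayed integer vector. Then <v, e_j> = <v, u_j> / sqrt(<u_j, u_j>), so |<v, e_j>|^2 = <v, u_j>^2 / <u_j, u_j>.
Coefficients: <v, e_1> = -2/sqrt(2), <v, e_2> = 2/sqrt(6).
Square and sum: Σ |<v, e_j>|^2 = 8/3.
Compute ||v||^2 = v·v = 3.
Deficit = 3 − 8/3 = 1/3 ≥ 0, confirming Bessel's inequality. (The deficit equals ||v − Σ <v,e_j> e_j||^2, the squared distance from v to span{e_j}.)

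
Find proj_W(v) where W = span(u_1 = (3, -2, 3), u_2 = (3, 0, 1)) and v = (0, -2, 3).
proj_W(v) = (3/19, -47/19, 48/19)

Set up U = [u_1 | ... | u_2] ∈ R^(3×2). The projector onto W = col(U) is P = U (U^T U)^(-1) U^T.
Compute U^T U =
  [22, 12]
  [12, 10],
and U^T v = (13, 3).
Solve U^T U · c = U^T v for the coefficients: c = (47/38, -45/38). The projection is proj_W(v) = U c.
Check: (v - proj_W(v)) · u_1 = 0  (should be 0).
Check: (v - proj_W(v)) · u_2 = 0  (should be 0).
Result: proj_W(v) = (3/19, -47/19, 48/19).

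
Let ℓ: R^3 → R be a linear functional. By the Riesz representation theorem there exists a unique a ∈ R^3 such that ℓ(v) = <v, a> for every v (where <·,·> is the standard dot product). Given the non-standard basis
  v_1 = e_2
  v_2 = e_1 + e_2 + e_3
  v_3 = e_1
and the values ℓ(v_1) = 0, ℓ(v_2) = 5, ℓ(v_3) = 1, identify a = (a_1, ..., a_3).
a = (1, 0, 4)

Write a = (a_1, ..., a_3) in the standard basis. For each basis vector v_i, ℓ(v_i) = <v_i, a> is a linear equation in the a_j's. Collect the n equations into a matrix system V a = ℓ, where row i of V is v_i (expressed in the standard basis). Since V is invertible (lower-triangular with 1s on the diagonal, up to permutation), solve by back-substitution:
  V =
[[0, 1, 0],
 [1, 1, 1],
 [1, 0, 0]]
  V a = (0, 5, 1)
Solving gives a = (1, 0, 4).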